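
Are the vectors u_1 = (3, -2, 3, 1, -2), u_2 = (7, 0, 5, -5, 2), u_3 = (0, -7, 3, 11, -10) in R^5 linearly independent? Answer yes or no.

no

Form the matrix with these vectors as rows and row reduce.
R2 ← R2 − (7/3)·R1: [0, 14/3, -2, -22/3, 20/3]
R3 ← R3 + (3/2)·R2: [0, 0, 0, 0, 0]
2 nonzero rows, so the 3 vectors span a space of dimension 2.
Since 2 < 3, the vectors are linearly dependent.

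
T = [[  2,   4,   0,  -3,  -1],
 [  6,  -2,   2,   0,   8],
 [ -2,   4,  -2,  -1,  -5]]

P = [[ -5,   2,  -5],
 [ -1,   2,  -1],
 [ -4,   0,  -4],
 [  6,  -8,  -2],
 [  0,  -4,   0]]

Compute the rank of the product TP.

First compute TP:
[[-32,  40,  -8],
 [-36, -24, -36],
 [  8,  32,  16]]
Now row reduce the product.
R2 ← R2 − (9/8)·R1: [0, -69, -27]
R3 ← R3 + (1/4)·R1: [0, 42, 14]
R3 ← R3 + (14/23)·R2: [0, 0, -56/23]
3 nonzero rows, so rank(TP) = 3.

3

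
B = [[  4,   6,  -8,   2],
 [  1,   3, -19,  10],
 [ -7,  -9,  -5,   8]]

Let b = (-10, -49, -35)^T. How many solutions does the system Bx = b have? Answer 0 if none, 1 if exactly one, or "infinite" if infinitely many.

infinite

Row reduce the augmented matrix [B | b].
R2 ← R2 − (1/4)·R1: [0, 3/2, -17, 19/2, -93/2]
R3 ← R3 + (7/4)·R1: [0, 3/2, -19, 23/2, -105/2]
R3 ← R3 − R2: [0, 0, -2, 2, -6]
The echelon form has 3 nonzero rows, and every pivot lies in the first 4 columns, so rank(B) = rank([B|b]) = 3.
The system is consistent.
rank = 3 < 4 unknowns, so there are infinitely many solutions.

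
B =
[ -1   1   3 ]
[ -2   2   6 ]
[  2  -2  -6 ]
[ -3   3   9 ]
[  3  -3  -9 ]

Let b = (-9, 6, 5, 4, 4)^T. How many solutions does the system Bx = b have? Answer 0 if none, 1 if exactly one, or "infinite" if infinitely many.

Row reduce the augmented matrix [B | b].
R2 ← R2 − (2)·R1: [0, 0, 0, 24]
R3 ← R3 + (2)·R1: [0, 0, 0, -13]
R4 ← R4 − (3)·R1: [0, 0, 0, 31]
R5 ← R5 + (3)·R1: [0, 0, 0, -23]
R3 ← R3 + (13/24)·R2: [0, 0, 0, 0]
R4 ← R4 − (31/24)·R2: [0, 0, 0, 0]
R5 ← R5 + (23/24)·R2: [0, 0, 0, 0]
The echelon form has 2 nonzero rows; the last pivot sits in the augmented column, so rank(B) = 1 but rank([B|b]) = 2.
Since the ranks differ, the system is inconsistent.
It has no solutions.

0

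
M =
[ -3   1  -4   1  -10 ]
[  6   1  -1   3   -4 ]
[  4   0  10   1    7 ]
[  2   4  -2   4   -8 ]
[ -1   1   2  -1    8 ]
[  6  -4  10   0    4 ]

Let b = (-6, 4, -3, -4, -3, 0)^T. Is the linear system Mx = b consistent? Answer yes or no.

no

Row reduce the augmented matrix [M | b].
R2 ← R2 + (2)·R1: [0, 3, -9, 5, -24, -8]
R3 ← R3 + (4/3)·R1: [0, 4/3, 14/3, 7/3, -19/3, -11]
R4 ← R4 + (2/3)·R1: [0, 14/3, -14/3, 14/3, -44/3, -8]
R5 ← R5 − (1/3)·R1: [0, 2/3, 10/3, -4/3, 34/3, -1]
R6 ← R6 + (2)·R1: [0, -2, 2, 2, -16, -12]
R3 ← R3 − (4/9)·R2: [0, 0, 26/3, 1/9, 13/3, -67/9]
R4 ← R4 − (14/9)·R2: [0, 0, 28/3, -28/9, 68/3, 40/9]
R5 ← R5 − (2/9)·R2: [0, 0, 16/3, -22/9, 50/3, 7/9]
R6 ← R6 + (2/3)·R2: [0, 0, -4, 16/3, -32, -52/3]
R4 ← R4 − (14/13)·R3: [0, 0, 0, -42/13, 18, 162/13]
R5 ← R5 − (8/13)·R3: [0, 0, 0, -98/39, 14, 209/39]
R6 ← R6 + (6/13)·R3: [0, 0, 0, 70/13, -30, -270/13]
R5 ← R5 − (7/9)·R4: [0, 0, 0, 0, 0, -13/3]
R6 ← R6 + (5/3)·R4: [0, 0, 0, 0, 0, 0]
The echelon form has 5 nonzero rows; the last pivot sits in the augmented column, so rank(M) = 4 but rank([M|b]) = 5.
Since the ranks differ, the system is inconsistent.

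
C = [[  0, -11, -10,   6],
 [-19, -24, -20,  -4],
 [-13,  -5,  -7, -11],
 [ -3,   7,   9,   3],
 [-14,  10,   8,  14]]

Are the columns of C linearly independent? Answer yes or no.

yes

Row reduce C to echelon form.
Swap R1 ↔ R2
R3 ← R3 − (13/19)·R1: [0, 217/19, 127/19, -157/19]
R4 ← R4 − (3/19)·R1: [0, 205/19, 231/19, 69/19]
R5 ← R5 − (14/19)·R1: [0, 526/19, 432/19, 322/19]
R3 ← R3 + (217/209)·R2: [0, 0, -773/209, -425/209]
R4 ← R4 + (205/209)·R2: [0, 0, 491/209, 1989/209]
R5 ← R5 + (526/209)·R2: [0, 0, -508/209, 6698/209]
R4 ← R4 + (491/773)·R3: [0, 0, 0, 6358/773]
R5 ← R5 − (508/773)·R3: [0, 0, 0, 25806/773]
R5 ← R5 − (69/17)·R4: [0, 0, 0, 0]
4 pivots among 4 columns.
Every column is a pivot column, so the columns are linearly independent.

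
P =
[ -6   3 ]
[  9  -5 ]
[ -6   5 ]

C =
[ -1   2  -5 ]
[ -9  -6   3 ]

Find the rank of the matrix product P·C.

First compute PC:
[[-21, -30,  39],
 [ 36,  48, -60],
 [-39, -42,  45]]
Now row reduce the product.
R2 ← R2 + (12/7)·R1: [0, -24/7, 48/7]
R3 ← R3 − (13/7)·R1: [0, 96/7, -192/7]
R3 ← R3 + (4)·R2: [0, 0, 0]
2 nonzero rows, so rank(PC) = 2.

2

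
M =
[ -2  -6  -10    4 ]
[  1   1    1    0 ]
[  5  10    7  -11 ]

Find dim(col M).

Row reduce to echelon form.
R2 ← R2 + (1/2)·R1: [0, -2, -4, 2]
R3 ← R3 + (5/2)·R1: [0, -5, -18, -1]
R3 ← R3 − (5/2)·R2: [0, 0, -8, -6]
Echelon form has 3 nonzero rows, so rank(M) = 3.
The column space has dimension equal to the rank: 3.

3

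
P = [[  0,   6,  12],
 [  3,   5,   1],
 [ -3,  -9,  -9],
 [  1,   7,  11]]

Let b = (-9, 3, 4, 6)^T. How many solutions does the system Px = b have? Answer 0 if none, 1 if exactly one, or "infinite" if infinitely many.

Row reduce the augmented matrix [P | b].
Swap R1 ↔ R2
R3 ← R3 + R1: [0, -4, -8, 7]
R4 ← R4 − (1/3)·R1: [0, 16/3, 32/3, 5]
R3 ← R3 + (2/3)·R2: [0, 0, 0, 1]
R4 ← R4 − (8/9)·R2: [0, 0, 0, 13]
R4 ← R4 − (13)·R3: [0, 0, 0, 0]
The echelon form has 3 nonzero rows; the last pivot sits in the augmented column, so rank(P) = 2 but rank([P|b]) = 3.
Since the ranks differ, the system is inconsistent.
It has no solutions.

0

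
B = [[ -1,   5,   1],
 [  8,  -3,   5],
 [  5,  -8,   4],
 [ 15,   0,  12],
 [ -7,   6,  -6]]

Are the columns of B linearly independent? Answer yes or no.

Row reduce B to echelon form.
R2 ← R2 + (8)·R1: [0, 37, 13]
R3 ← R3 + (5)·R1: [0, 17, 9]
R4 ← R4 + (15)·R1: [0, 75, 27]
R5 ← R5 − (7)·R1: [0, -29, -13]
R3 ← R3 − (17/37)·R2: [0, 0, 112/37]
R4 ← R4 − (75/37)·R2: [0, 0, 24/37]
R5 ← R5 + (29/37)·R2: [0, 0, -104/37]
R4 ← R4 − (3/14)·R3: [0, 0, 0]
R5 ← R5 + (13/14)·R3: [0, 0, 0]
3 pivots among 3 columns.
Every column is a pivot column, so the columns are linearly independent.

yes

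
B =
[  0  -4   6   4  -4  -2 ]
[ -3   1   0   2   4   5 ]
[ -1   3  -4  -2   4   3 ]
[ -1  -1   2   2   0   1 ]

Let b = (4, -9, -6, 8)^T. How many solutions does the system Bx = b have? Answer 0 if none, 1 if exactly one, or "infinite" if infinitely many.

Row reduce the augmented matrix [B | b].
Swap R1 ↔ R2
R3 ← R3 − (1/3)·R1: [0, 8/3, -4, -8/3, 8/3, 4/3, -3]
R4 ← R4 − (1/3)·R1: [0, -4/3, 2, 4/3, -4/3, -2/3, 11]
R3 ← R3 + (2/3)·R2: [0, 0, 0, 0, 0, 0, -1/3]
R4 ← R4 − (1/3)·R2: [0, 0, 0, 0, 0, 0, 29/3]
R4 ← R4 + (29)·R3: [0, 0, 0, 0, 0, 0, 0]
The echelon form has 3 nonzero rows; the last pivot sits in the augmented column, so rank(B) = 2 but rank([B|b]) = 3.
Since the ranks differ, the system is inconsistent.
It has no solutions.

0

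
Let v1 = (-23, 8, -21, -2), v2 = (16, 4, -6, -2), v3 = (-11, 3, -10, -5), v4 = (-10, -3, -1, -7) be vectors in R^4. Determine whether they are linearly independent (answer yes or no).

Form the matrix with these vectors as rows and row reduce.
R2 ← R2 + (16/23)·R1: [0, 220/23, -474/23, -78/23]
R3 ← R3 − (11/23)·R1: [0, -19/23, 1/23, -93/23]
R4 ← R4 − (10/23)·R1: [0, -149/23, 187/23, -141/23]
R3 ← R3 + (19/220)·R2: [0, 0, -191/110, -477/110]
R4 ← R4 + (149/220)·R2: [0, 0, -641/110, -927/110]
R4 ← R4 − (641/191)·R3: [0, 0, 0, 1170/191]
4 nonzero rows, so the 4 vectors span a space of dimension 4.
Since 4 = 4, the vectors are linearly independent.

yes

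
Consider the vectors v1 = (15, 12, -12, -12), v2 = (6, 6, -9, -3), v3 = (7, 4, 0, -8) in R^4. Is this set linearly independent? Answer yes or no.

Form the matrix with these vectors as rows and row reduce.
R2 ← R2 − (2/5)·R1: [0, 6/5, -21/5, 9/5]
R3 ← R3 − (7/15)·R1: [0, -8/5, 28/5, -12/5]
R3 ← R3 + (4/3)·R2: [0, 0, 0, 0]
2 nonzero rows, so the 3 vectors span a space of dimension 2.
Since 2 < 3, the vectors are linearly dependent.

no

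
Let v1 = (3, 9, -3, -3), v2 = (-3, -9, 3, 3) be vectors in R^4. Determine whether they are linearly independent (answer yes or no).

Form the matrix with these vectors as rows and row reduce.
R2 ← R2 + R1: [0, 0, 0, 0]
1 nonzero row, so the 2 vectors span a space of dimension 1.
Since 1 < 2, the vectors are linearly dependent.

no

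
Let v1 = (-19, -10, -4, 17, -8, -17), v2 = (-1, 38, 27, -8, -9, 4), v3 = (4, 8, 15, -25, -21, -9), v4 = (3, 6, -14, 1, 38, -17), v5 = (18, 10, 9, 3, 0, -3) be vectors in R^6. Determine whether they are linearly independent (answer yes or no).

yes

Form the matrix with these vectors as rows and row reduce.
R2 ← R2 − (1/19)·R1: [0, 732/19, 517/19, -169/19, -163/19, 93/19]
R3 ← R3 + (4/19)·R1: [0, 112/19, 269/19, -407/19, -431/19, -239/19]
R4 ← R4 + (3/19)·R1: [0, 84/19, -278/19, 70/19, 698/19, -374/19]
R5 ← R5 + (18/19)·R1: [0, 10/19, 99/19, 363/19, -144/19, -363/19]
R3 ← R3 − (28/183)·R2: [0, 0, 1829/183, -3671/183, -3911/183, -813/61]
R4 ← R4 − (7/61)·R2: [0, 0, -1083/61, 287/61, 2301/61, -1235/61]
R5 ← R5 − (5/366)·R2: [0, 0, 1771/366, 7037/366, -2731/366, -2339/122]
R4 ← R4 + (3249/1829)·R3: [0, 0, 0, -56570/1829, -444/1829, -80332/1829]
R5 ← R5 − (1771/3658)·R3: [0, 0, 0, 52929/1829, 5277/1829, -23264/1829]
R5 ← R5 + (52929/56570)·R4: [0, 0, 0, 0, 75183/28285, -1522126/28285]
5 nonzero rows, so the 5 vectors span a space of dimension 5.
Since 5 = 5, the vectors are linearly independent.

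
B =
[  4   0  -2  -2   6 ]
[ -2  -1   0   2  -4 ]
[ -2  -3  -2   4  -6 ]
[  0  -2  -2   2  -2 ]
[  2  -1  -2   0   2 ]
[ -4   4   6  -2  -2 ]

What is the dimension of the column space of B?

2

Row reduce to echelon form.
R2 ← R2 + (1/2)·R1: [0, -1, -1, 1, -1]
R3 ← R3 + (1/2)·R1: [0, -3, -3, 3, -3]
R5 ← R5 − (1/2)·R1: [0, -1, -1, 1, -1]
R6 ← R6 + R1: [0, 4, 4, -4, 4]
R3 ← R3 − (3)·R2: [0, 0, 0, 0, 0]
R4 ← R4 − (2)·R2: [0, 0, 0, 0, 0]
R5 ← R5 − R2: [0, 0, 0, 0, 0]
R6 ← R6 + (4)·R2: [0, 0, 0, 0, 0]
Echelon form has 2 nonzero rows, so rank(B) = 2.
The column space has dimension equal to the rank: 2.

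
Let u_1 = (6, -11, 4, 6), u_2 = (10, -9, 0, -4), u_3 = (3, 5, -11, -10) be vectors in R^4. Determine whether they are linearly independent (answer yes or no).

yes

Form the matrix with these vectors as rows and row reduce.
R2 ← R2 − (5/3)·R1: [0, 28/3, -20/3, -14]
R3 ← R3 − (1/2)·R1: [0, 21/2, -13, -13]
R3 ← R3 − (9/8)·R2: [0, 0, -11/2, 11/4]
3 nonzero rows, so the 3 vectors span a space of dimension 3.
Since 3 = 3, the vectors are linearly independent.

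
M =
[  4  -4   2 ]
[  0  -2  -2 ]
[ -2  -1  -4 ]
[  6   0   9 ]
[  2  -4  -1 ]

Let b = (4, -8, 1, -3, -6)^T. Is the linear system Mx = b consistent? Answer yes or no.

Row reduce the augmented matrix [M | b].
R3 ← R3 + (1/2)·R1: [0, -3, -3, 3]
R4 ← R4 − (3/2)·R1: [0, 6, 6, -9]
R5 ← R5 − (1/2)·R1: [0, -2, -2, -8]
R3 ← R3 − (3/2)·R2: [0, 0, 0, 15]
R4 ← R4 + (3)·R2: [0, 0, 0, -33]
R5 ← R5 − R2: [0, 0, 0, 0]
R4 ← R4 + (11/5)·R3: [0, 0, 0, 0]
The echelon form has 3 nonzero rows; the last pivot sits in the augmented column, so rank(M) = 2 but rank([M|b]) = 3.
Since the ranks differ, the system is inconsistent.

no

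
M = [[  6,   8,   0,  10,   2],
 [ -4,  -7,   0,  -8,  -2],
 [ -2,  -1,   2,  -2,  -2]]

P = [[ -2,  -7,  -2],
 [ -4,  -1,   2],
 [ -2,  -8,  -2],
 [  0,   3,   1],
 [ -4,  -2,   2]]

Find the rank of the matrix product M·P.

First compute MP:
[[-52, -24,  18],
 [ 44,  15, -18],
 [ 12,  -3,  -8]]
Now row reduce the product.
R2 ← R2 + (11/13)·R1: [0, -69/13, -36/13]
R3 ← R3 + (3/13)·R1: [0, -111/13, -50/13]
R3 ← R3 − (37/23)·R2: [0, 0, 14/23]
3 nonzero rows, so rank(MP) = 3.

3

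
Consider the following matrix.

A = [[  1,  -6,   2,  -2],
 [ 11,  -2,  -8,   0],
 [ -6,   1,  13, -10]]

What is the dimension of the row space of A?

Row reduce to echelon form.
R2 ← R2 − (11)·R1: [0, 64, -30, 22]
R3 ← R3 + (6)·R1: [0, -35, 25, -22]
R3 ← R3 + (35/64)·R2: [0, 0, 275/32, -319/32]
Echelon form has 3 nonzero rows, so rank(A) = 3.
The row space has dimension equal to the rank: 3.

3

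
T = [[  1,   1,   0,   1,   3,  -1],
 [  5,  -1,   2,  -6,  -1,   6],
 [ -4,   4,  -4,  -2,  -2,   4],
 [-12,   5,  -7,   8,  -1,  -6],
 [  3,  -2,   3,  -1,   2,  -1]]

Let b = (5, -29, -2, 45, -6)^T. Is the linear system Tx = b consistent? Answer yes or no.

Row reduce the augmented matrix [T | b].
R2 ← R2 − (5)·R1: [0, -6, 2, -11, -16, 11, -54]
R3 ← R3 + (4)·R1: [0, 8, -4, 2, 10, 0, 18]
R4 ← R4 + (12)·R1: [0, 17, -7, 20, 35, -18, 105]
R5 ← R5 − (3)·R1: [0, -5, 3, -4, -7, 2, -21]
R3 ← R3 + (4/3)·R2: [0, 0, -4/3, -38/3, -34/3, 44/3, -54]
R4 ← R4 + (17/6)·R2: [0, 0, -4/3, -67/6, -31/3, 79/6, -48]
R5 ← R5 − (5/6)·R2: [0, 0, 4/3, 31/6, 19/3, -43/6, 24]
R4 ← R4 − R3: [0, 0, 0, 3/2, 1, -3/2, 6]
R5 ← R5 + R3: [0, 0, 0, -15/2, -5, 15/2, -30]
R5 ← R5 + (5)·R4: [0, 0, 0, 0, 0, 0, 0]
The echelon form has 4 nonzero rows, and every pivot lies in the first 6 columns, so rank(T) = rank([T|b]) = 4.
The system is consistent.

yes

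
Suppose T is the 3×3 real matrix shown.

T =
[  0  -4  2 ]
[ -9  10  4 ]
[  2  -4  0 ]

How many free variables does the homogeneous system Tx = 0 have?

1

Row reduce to echelon form.
Swap R1 ↔ R2
R3 ← R3 + (2/9)·R1: [0, -16/9, 8/9]
R3 ← R3 − (4/9)·R2: [0, 0, 0]
2 nonzero rows, so rank(T) = 2.
T has 3 columns; by rank–nullity, nullity = 3 − 2 = 1.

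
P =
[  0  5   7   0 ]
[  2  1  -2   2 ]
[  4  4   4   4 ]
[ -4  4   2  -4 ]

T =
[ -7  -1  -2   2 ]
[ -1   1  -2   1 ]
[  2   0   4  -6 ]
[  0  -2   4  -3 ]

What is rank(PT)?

3

First compute PT:
[[  9,   5,  18, -37],
 [-19,  -5,  -6,  11],
 [-24,  -8,  16, -24],
 [ 28,  16,  -8,  -4]]
Now row reduce the product.
R2 ← R2 + (19/9)·R1: [0, 50/9, 32, -604/9]
R3 ← R3 + (8/3)·R1: [0, 16/3, 64, -368/3]
R4 ← R4 − (28/9)·R1: [0, 4/9, -64, 1000/9]
R3 ← R3 − (24/25)·R2: [0, 0, 832/25, -1456/25]
R4 ← R4 − (2/25)·R2: [0, 0, -1664/25, 2912/25]
R4 ← R4 + (2)·R3: [0, 0, 0, 0]
3 nonzero rows, so rank(PT) = 3.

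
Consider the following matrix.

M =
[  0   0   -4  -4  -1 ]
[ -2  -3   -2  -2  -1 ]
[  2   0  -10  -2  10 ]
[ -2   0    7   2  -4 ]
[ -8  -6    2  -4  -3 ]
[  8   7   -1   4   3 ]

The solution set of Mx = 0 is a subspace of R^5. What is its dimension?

1

Row reduce to echelon form.
Swap R1 ↔ R2
R3 ← R3 + R1: [0, -3, -12, -4, 9]
R4 ← R4 − R1: [0, 3, 9, 4, -3]
R5 ← R5 − (4)·R1: [0, 6, 10, 4, 1]
R6 ← R6 + (4)·R1: [0, -5, -9, -4, -1]
Swap R2 ↔ R3
R4 ← R4 + R2: [0, 0, -3, 0, 6]
R5 ← R5 + (2)·R2: [0, 0, -14, -4, 19]
R6 ← R6 − (5/3)·R2: [0, 0, 11, 8/3, -16]
R4 ← R4 − (3/4)·R3: [0, 0, 0, 3, 27/4]
R5 ← R5 − (7/2)·R3: [0, 0, 0, 10, 45/2]
R6 ← R6 + (11/4)·R3: [0, 0, 0, -25/3, -75/4]
R5 ← R5 − (10/3)·R4: [0, 0, 0, 0, 0]
R6 ← R6 + (25/9)·R4: [0, 0, 0, 0, 0]
4 nonzero rows, so rank(M) = 4.
M has 5 columns; by rank–nullity, nullity = 5 − 4 = 1.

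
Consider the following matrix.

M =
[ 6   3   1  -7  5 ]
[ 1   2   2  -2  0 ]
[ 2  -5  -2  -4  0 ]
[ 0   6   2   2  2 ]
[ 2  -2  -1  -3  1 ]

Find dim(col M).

3

Row reduce to echelon form.
R2 ← R2 − (1/6)·R1: [0, 3/2, 11/6, -5/6, -5/6]
R3 ← R3 − (1/3)·R1: [0, -6, -7/3, -5/3, -5/3]
R5 ← R5 − (1/3)·R1: [0, -3, -4/3, -2/3, -2/3]
R3 ← R3 + (4)·R2: [0, 0, 5, -5, -5]
R4 ← R4 − (4)·R2: [0, 0, -16/3, 16/3, 16/3]
R5 ← R5 + (2)·R2: [0, 0, 7/3, -7/3, -7/3]
R4 ← R4 + (16/15)·R3: [0, 0, 0, 0, 0]
R5 ← R5 − (7/15)·R3: [0, 0, 0, 0, 0]
Echelon form has 3 nonzero rows, so rank(M) = 3.
The column space has dimension equal to the rank: 3.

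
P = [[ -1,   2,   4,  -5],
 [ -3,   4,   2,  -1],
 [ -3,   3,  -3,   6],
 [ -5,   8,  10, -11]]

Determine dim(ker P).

2

Row reduce to echelon form.
R2 ← R2 − (3)·R1: [0, -2, -10, 14]
R3 ← R3 − (3)·R1: [0, -3, -15, 21]
R4 ← R4 − (5)·R1: [0, -2, -10, 14]
R3 ← R3 − (3/2)·R2: [0, 0, 0, 0]
R4 ← R4 − R2: [0, 0, 0, 0]
2 nonzero rows, so rank(P) = 2.
P has 4 columns; by rank–nullity, nullity = 4 − 2 = 2.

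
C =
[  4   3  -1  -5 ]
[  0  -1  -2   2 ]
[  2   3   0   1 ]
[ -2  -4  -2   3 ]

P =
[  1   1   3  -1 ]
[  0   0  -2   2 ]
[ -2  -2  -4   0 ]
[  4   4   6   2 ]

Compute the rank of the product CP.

2

First compute CP:
[[-14, -14, -20,  -8],
 [ 12,  12,  22,   2],
 [  6,   6,   6,   6],
 [ 14,  14,  28,   0]]
Now row reduce the product.
R2 ← R2 + (6/7)·R1: [0, 0, 34/7, -34/7]
R3 ← R3 + (3/7)·R1: [0, 0, -18/7, 18/7]
R4 ← R4 + R1: [0, 0, 8, -8]
R3 ← R3 + (9/17)·R2: [0, 0, 0, 0]
R4 ← R4 − (28/17)·R2: [0, 0, 0, 0]
2 nonzero rows, so rank(CP) = 2.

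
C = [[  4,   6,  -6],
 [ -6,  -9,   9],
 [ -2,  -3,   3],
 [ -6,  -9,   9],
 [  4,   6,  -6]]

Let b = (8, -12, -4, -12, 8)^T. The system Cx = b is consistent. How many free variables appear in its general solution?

Row reduce the augmented matrix [C | b].
R2 ← R2 + (3/2)·R1: [0, 0, 0, 0]
R3 ← R3 + (1/2)·R1: [0, 0, 0, 0]
R4 ← R4 + (3/2)·R1: [0, 0, 0, 0]
R5 ← R5 − R1: [0, 0, 0, 0]
The echelon form has 1 nonzero rows, and every pivot lies in the first 3 columns, so rank(C) = rank([C|b]) = 1.
The system is consistent.
Free variables = (unknowns) − (rank) = 3 − 1 = 2.

2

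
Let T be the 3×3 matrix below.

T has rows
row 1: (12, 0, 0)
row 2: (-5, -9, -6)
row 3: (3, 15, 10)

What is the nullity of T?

Row reduce to echelon form.
R2 ← R2 + (5/12)·R1: [0, -9, -6]
R3 ← R3 − (1/4)·R1: [0, 15, 10]
R3 ← R3 + (5/3)·R2: [0, 0, 0]
2 nonzero rows, so rank(T) = 2.
T has 3 columns; by rank–nullity, nullity = 3 − 2 = 1.

1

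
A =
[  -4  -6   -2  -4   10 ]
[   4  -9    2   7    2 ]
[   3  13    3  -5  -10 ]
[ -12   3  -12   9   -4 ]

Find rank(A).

Row reduce to echelon form.
R2 ← R2 + R1: [0, -15, 0, 3, 12]
R3 ← R3 + (3/4)·R1: [0, 17/2, 3/2, -8, -5/2]
R4 ← R4 − (3)·R1: [0, 21, -6, 21, -34]
R3 ← R3 + (17/30)·R2: [0, 0, 3/2, -63/10, 43/10]
R4 ← R4 + (7/5)·R2: [0, 0, -6, 126/5, -86/5]
R4 ← R4 + (4)·R3: [0, 0, 0, 0, 0]
Echelon form has 3 nonzero rows, so rank(A) = 3.

3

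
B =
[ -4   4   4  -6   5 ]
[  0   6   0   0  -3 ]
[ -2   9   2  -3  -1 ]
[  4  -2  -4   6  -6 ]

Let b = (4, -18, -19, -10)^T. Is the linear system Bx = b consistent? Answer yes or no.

Row reduce the augmented matrix [B | b].
R3 ← R3 − (1/2)·R1: [0, 7, 0, 0, -7/2, -21]
R4 ← R4 + R1: [0, 2, 0, 0, -1, -6]
R3 ← R3 − (7/6)·R2: [0, 0, 0, 0, 0, 0]
R4 ← R4 − (1/3)·R2: [0, 0, 0, 0, 0, 0]
The echelon form has 2 nonzero rows, and every pivot lies in the first 5 columns, so rank(B) = rank([B|b]) = 2.
The system is consistent.

yes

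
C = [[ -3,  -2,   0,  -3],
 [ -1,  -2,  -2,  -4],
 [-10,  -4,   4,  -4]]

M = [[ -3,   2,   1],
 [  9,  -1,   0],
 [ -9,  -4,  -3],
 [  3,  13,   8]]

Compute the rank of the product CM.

2

First compute CM:
[[-18, -43, -27],
 [ -9, -44, -27],
 [-54, -84, -54]]
Now row reduce the product.
R2 ← R2 − (1/2)·R1: [0, -45/2, -27/2]
R3 ← R3 − (3)·R1: [0, 45, 27]
R3 ← R3 + (2)·R2: [0, 0, 0]
2 nonzero rows, so rank(CM) = 2.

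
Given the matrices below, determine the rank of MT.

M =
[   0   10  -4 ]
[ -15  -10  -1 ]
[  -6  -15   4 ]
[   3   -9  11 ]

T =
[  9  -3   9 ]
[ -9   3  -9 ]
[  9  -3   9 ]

1

First compute MT:
[[-126,  42, -126],
 [-54,  18, -54],
 [117, -39, 117],
 [207, -69, 207]]
Now row reduce the product.
R2 ← R2 − (3/7)·R1: [0, 0, 0]
R3 ← R3 + (13/14)·R1: [0, 0, 0]
R4 ← R4 + (23/14)·R1: [0, 0, 0]
1 nonzero row, so rank(MT) = 1.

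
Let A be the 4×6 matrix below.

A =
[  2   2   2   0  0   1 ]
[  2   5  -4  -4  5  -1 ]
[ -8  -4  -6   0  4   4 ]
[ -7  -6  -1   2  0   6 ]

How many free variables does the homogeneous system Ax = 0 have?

2

Row reduce to echelon form.
R2 ← R2 − R1: [0, 3, -6, -4, 5, -2]
R3 ← R3 + (4)·R1: [0, 4, 2, 0, 4, 8]
R4 ← R4 + (7/2)·R1: [0, 1, 6, 2, 0, 19/2]
R3 ← R3 − (4/3)·R2: [0, 0, 10, 16/3, -8/3, 32/3]
R4 ← R4 − (1/3)·R2: [0, 0, 8, 10/3, -5/3, 61/6]
R4 ← R4 − (4/5)·R3: [0, 0, 0, -14/15, 7/15, 49/30]
4 nonzero rows, so rank(A) = 4.
A has 6 columns; by rank–nullity, nullity = 6 − 4 = 2.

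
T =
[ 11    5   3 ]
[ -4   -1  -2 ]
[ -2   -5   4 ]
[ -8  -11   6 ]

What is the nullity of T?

Row reduce to echelon form.
R2 ← R2 + (4/11)·R1: [0, 9/11, -10/11]
R3 ← R3 + (2/11)·R1: [0, -45/11, 50/11]
R4 ← R4 + (8/11)·R1: [0, -81/11, 90/11]
R3 ← R3 + (5)·R2: [0, 0, 0]
R4 ← R4 + (9)·R2: [0, 0, 0]
2 nonzero rows, so rank(T) = 2.
T has 3 columns; by rank–nullity, nullity = 3 − 2 = 1.

1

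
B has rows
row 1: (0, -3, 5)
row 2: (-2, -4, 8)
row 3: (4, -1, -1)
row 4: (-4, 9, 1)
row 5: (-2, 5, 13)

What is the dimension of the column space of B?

Row reduce to echelon form.
Swap R1 ↔ R2
R3 ← R3 + (2)·R1: [0, -9, 15]
R4 ← R4 − (2)·R1: [0, 17, -15]
R5 ← R5 − R1: [0, 9, 5]
R3 ← R3 − (3)·R2: [0, 0, 0]
R4 ← R4 + (17/3)·R2: [0, 0, 40/3]
R5 ← R5 + (3)·R2: [0, 0, 20]
Swap R3 ↔ R4
R5 ← R5 − (3/2)·R3: [0, 0, 0]
Echelon form has 3 nonzero rows, so rank(B) = 3.
The column space has dimension equal to the rank: 3.

3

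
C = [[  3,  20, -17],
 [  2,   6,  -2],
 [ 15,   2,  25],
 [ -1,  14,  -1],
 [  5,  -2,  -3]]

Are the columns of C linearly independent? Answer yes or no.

yes

Row reduce C to echelon form.
R2 ← R2 − (2/3)·R1: [0, -22/3, 28/3]
R3 ← R3 − (5)·R1: [0, -98, 110]
R4 ← R4 + (1/3)·R1: [0, 62/3, -20/3]
R5 ← R5 − (5/3)·R1: [0, -106/3, 76/3]
R3 ← R3 − (147/11)·R2: [0, 0, -162/11]
R4 ← R4 + (31/11)·R2: [0, 0, 216/11]
R5 ← R5 − (53/11)·R2: [0, 0, -216/11]
R4 ← R4 + (4/3)·R3: [0, 0, 0]
R5 ← R5 − (4/3)·R3: [0, 0, 0]
3 pivots among 3 columns.
Every column is a pivot column, so the columns are linearly independent.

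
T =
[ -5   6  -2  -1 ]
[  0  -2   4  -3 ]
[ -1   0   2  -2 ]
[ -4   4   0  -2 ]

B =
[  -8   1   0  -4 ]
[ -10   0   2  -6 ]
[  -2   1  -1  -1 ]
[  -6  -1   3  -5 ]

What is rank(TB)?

2

First compute TB:
[[-10,  -6,  11,  -9],
 [ 30,   7, -17,  23],
 [ 16,   3,  -8,  12],
 [  4,  -2,   2,   2]]
Now row reduce the product.
R2 ← R2 + (3)·R1: [0, -11, 16, -4]
R3 ← R3 + (8/5)·R1: [0, -33/5, 48/5, -12/5]
R4 ← R4 + (2/5)·R1: [0, -22/5, 32/5, -8/5]
R3 ← R3 − (3/5)·R2: [0, 0, 0, 0]
R4 ← R4 − (2/5)·R2: [0, 0, 0, 0]
2 nonzero rows, so rank(TB) = 2.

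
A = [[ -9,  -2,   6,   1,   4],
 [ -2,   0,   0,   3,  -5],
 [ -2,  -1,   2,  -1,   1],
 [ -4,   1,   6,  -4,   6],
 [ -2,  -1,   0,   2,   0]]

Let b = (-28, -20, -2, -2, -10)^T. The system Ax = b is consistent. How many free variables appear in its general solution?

Row reduce the augmented matrix [A | b].
R2 ← R2 − (2/9)·R1: [0, 4/9, -4/3, 25/9, -53/9, -124/9]
R3 ← R3 − (2/9)·R1: [0, -5/9, 2/3, -11/9, 1/9, 38/9]
R4 ← R4 − (4/9)·R1: [0, 17/9, 10/3, -40/9, 38/9, 94/9]
R5 ← R5 − (2/9)·R1: [0, -5/9, -4/3, 16/9, -8/9, -34/9]
R3 ← R3 + (5/4)·R2: [0, 0, -1, 9/4, -29/4, -13]
R4 ← R4 − (17/4)·R2: [0, 0, 9, -65/4, 117/4, 69]
R5 ← R5 + (5/4)·R2: [0, 0, -3, 21/4, -33/4, -21]
R4 ← R4 + (9)·R3: [0, 0, 0, 4, -36, -48]
R5 ← R5 − (3)·R3: [0, 0, 0, -3/2, 27/2, 18]
R5 ← R5 + (3/8)·R4: [0, 0, 0, 0, 0, 0]
The echelon form has 4 nonzero rows, and every pivot lies in the first 5 columns, so rank(A) = rank([A|b]) = 4.
The system is consistent.
Free variables = (unknowns) − (rank) = 5 − 4 = 1.

1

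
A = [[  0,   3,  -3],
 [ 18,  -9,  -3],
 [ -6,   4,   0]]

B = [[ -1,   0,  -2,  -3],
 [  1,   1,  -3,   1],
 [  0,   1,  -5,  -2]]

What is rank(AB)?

2

First compute AB:
[[  3,   0,   6,   9],
 [-27, -12,   6, -57],
 [ 10,   4,   0,  22]]
Now row reduce the product.
R2 ← R2 + (9)·R1: [0, -12, 60, 24]
R3 ← R3 − (10/3)·R1: [0, 4, -20, -8]
R3 ← R3 + (1/3)·R2: [0, 0, 0, 0]
2 nonzero rows, so rank(AB) = 2.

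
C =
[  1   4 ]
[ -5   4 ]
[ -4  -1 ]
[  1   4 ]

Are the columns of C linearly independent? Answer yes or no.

yes

Row reduce C to echelon form.
R2 ← R2 + (5)·R1: [0, 24]
R3 ← R3 + (4)·R1: [0, 15]
R4 ← R4 − R1: [0, 0]
R3 ← R3 − (5/8)·R2: [0, 0]
2 pivots among 2 columns.
Every column is a pivot column, so the columns are linearly independent.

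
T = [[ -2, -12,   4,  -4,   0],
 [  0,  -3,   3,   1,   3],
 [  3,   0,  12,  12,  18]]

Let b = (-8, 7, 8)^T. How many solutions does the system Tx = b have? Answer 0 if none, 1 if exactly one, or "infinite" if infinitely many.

Row reduce the augmented matrix [T | b].
R3 ← R3 + (3/2)·R1: [0, -18, 18, 6, 18, -4]
R3 ← R3 − (6)·R2: [0, 0, 0, 0, 0, -46]
The echelon form has 3 nonzero rows; the last pivot sits in the augmented column, so rank(T) = 2 but rank([T|b]) = 3.
Since the ranks differ, the system is inconsistent.
It has no solutions.

0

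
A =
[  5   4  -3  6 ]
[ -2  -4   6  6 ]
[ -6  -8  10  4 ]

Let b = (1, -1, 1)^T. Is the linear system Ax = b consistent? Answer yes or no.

Row reduce the augmented matrix [A | b].
R2 ← R2 + (2/5)·R1: [0, -12/5, 24/5, 42/5, -3/5]
R3 ← R3 + (6/5)·R1: [0, -16/5, 32/5, 56/5, 11/5]
R3 ← R3 − (4/3)·R2: [0, 0, 0, 0, 3]
The echelon form has 3 nonzero rows; the last pivot sits in the augmented column, so rank(A) = 2 but rank([A|b]) = 3.
Since the ranks differ, the system is inconsistent.

no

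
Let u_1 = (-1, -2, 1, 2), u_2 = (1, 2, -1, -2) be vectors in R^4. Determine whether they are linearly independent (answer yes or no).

Form the matrix with these vectors as rows and row reduce.
R2 ← R2 + R1: [0, 0, 0, 0]
1 nonzero row, so the 2 vectors span a space of dimension 1.
Since 1 < 2, the vectors are linearly dependent.

no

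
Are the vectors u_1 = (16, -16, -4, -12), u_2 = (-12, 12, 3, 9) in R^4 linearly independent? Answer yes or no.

no

Form the matrix with these vectors as rows and row reduce.
R2 ← R2 + (3/4)·R1: [0, 0, 0, 0]
1 nonzero row, so the 2 vectors span a space of dimension 1.
Since 1 < 2, the vectors are linearly dependent.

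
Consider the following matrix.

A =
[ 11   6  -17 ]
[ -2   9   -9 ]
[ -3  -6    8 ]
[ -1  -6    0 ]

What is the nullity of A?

Row reduce to echelon form.
R2 ← R2 + (2/11)·R1: [0, 111/11, -133/11]
R3 ← R3 + (3/11)·R1: [0, -48/11, 37/11]
R4 ← R4 + (1/11)·R1: [0, -60/11, -17/11]
R3 ← R3 + (16/37)·R2: [0, 0, -69/37]
R4 ← R4 + (20/37)·R2: [0, 0, -299/37]
R4 ← R4 − (13/3)·R3: [0, 0, 0]
3 nonzero rows, so rank(A) = 3.
A has 3 columns; by rank–nullity, nullity = 3 − 3 = 0.

0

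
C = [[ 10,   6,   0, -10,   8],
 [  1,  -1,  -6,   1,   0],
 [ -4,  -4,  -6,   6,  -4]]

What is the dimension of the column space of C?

2

Row reduce to echelon form.
R2 ← R2 − (1/10)·R1: [0, -8/5, -6, 2, -4/5]
R3 ← R3 + (2/5)·R1: [0, -8/5, -6, 2, -4/5]
R3 ← R3 − R2: [0, 0, 0, 0, 0]
Echelon form has 2 nonzero rows, so rank(C) = 2.
The column space has dimension equal to the rank: 2.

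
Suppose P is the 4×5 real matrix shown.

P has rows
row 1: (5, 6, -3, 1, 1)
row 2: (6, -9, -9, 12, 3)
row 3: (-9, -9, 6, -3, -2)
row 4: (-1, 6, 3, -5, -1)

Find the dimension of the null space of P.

3

Row reduce to echelon form.
R2 ← R2 − (6/5)·R1: [0, -81/5, -27/5, 54/5, 9/5]
R3 ← R3 + (9/5)·R1: [0, 9/5, 3/5, -6/5, -1/5]
R4 ← R4 + (1/5)·R1: [0, 36/5, 12/5, -24/5, -4/5]
R3 ← R3 + (1/9)·R2: [0, 0, 0, 0, 0]
R4 ← R4 + (4/9)·R2: [0, 0, 0, 0, 0]
2 nonzero rows, so rank(P) = 2.
P has 5 columns; by rank–nullity, nullity = 5 − 2 = 3.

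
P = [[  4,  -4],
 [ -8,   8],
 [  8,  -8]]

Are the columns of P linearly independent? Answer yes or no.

no

Row reduce P to echelon form.
R2 ← R2 + (2)·R1: [0, 0]
R3 ← R3 − (2)·R1: [0, 0]
1 pivot among 2 columns.
Only 1 < 2 pivot columns, so the columns are linearly dependent.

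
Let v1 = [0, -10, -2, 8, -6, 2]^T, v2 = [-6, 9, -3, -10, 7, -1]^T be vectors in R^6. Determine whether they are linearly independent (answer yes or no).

yes

Form the matrix with these vectors as rows and row reduce.
Swap R1 ↔ R2
2 nonzero rows, so the 2 vectors span a space of dimension 2.
Since 2 = 2, the vectors are linearly independent.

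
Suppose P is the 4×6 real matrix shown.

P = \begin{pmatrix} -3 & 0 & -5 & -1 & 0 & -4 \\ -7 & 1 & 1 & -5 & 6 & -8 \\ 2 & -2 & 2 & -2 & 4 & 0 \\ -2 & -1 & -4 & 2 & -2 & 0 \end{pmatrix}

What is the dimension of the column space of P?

Row reduce to echelon form.
R2 ← R2 − (7/3)·R1: [0, 1, 38/3, -8/3, 6, 4/3]
R3 ← R3 + (2/3)·R1: [0, -2, -4/3, -8/3, 4, -8/3]
R4 ← R4 − (2/3)·R1: [0, -1, -2/3, 8/3, -2, 8/3]
R3 ← R3 + (2)·R2: [0, 0, 24, -8, 16, 0]
R4 ← R4 + R2: [0, 0, 12, 0, 4, 4]
R4 ← R4 − (1/2)·R3: [0, 0, 0, 4, -4, 4]
Echelon form has 4 nonzero rows, so rank(P) = 4.
The column space has dimension equal to the rank: 4.

4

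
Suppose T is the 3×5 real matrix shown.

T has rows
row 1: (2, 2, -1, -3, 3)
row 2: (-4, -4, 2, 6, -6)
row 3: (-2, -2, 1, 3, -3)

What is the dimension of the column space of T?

Row reduce to echelon form.
R2 ← R2 + (2)·R1: [0, 0, 0, 0, 0]
R3 ← R3 + R1: [0, 0, 0, 0, 0]
Echelon form has 1 nonzero row, so rank(T) = 1.
The column space has dimension equal to the rank: 1.

1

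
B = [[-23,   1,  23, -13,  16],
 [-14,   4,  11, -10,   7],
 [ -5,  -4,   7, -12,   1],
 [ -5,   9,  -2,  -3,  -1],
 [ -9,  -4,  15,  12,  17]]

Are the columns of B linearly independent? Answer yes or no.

Row reduce B to echelon form.
R2 ← R2 − (14/23)·R1: [0, 78/23, -3, -48/23, -63/23]
R3 ← R3 − (5/23)·R1: [0, -97/23, 2, -211/23, -57/23]
R4 ← R4 − (5/23)·R1: [0, 202/23, -7, -4/23, -103/23]
R5 ← R5 − (9/23)·R1: [0, -101/23, 6, 393/23, 247/23]
R3 ← R3 + (97/78)·R2: [0, 0, -45/26, -153/13, -153/26]
R4 ← R4 − (101/39)·R2: [0, 0, 10/13, 68/13, 34/13]
R5 ← R5 + (101/78)·R2: [0, 0, 55/26, 187/13, 187/26]
R4 ← R4 + (4/9)·R3: [0, 0, 0, 0, 0]
R5 ← R5 + (11/9)·R3: [0, 0, 0, 0, 0]
3 pivots among 5 columns.
Only 3 < 5 pivot columns, so the columns are linearly dependent.

no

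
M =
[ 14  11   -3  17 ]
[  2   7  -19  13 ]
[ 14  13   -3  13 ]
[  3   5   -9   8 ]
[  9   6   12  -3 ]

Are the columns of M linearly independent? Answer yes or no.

Row reduce M to echelon form.
R2 ← R2 − (1/7)·R1: [0, 38/7, -130/7, 74/7]
R3 ← R3 − R1: [0, 2, 0, -4]
R4 ← R4 − (3/14)·R1: [0, 37/14, -117/14, 61/14]
R5 ← R5 − (9/14)·R1: [0, -15/14, 195/14, -195/14]
R3 ← R3 − (7/19)·R2: [0, 0, 130/19, -150/19]
R4 ← R4 − (37/76)·R2: [0, 0, 13/19, -15/19]
R5 ← R5 + (15/76)·R2: [0, 0, 195/19, -225/19]
R4 ← R4 − (1/10)·R3: [0, 0, 0, 0]
R5 ← R5 − (3/2)·R3: [0, 0, 0, 0]
3 pivots among 4 columns.
Only 3 < 4 pivot columns, so the columns are linearly dependent.

no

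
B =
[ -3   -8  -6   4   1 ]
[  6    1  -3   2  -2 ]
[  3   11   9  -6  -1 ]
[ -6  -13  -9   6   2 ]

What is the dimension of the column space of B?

Row reduce to echelon form.
R2 ← R2 + (2)·R1: [0, -15, -15, 10, 0]
R3 ← R3 + R1: [0, 3, 3, -2, 0]
R4 ← R4 − (2)·R1: [0, 3, 3, -2, 0]
R3 ← R3 + (1/5)·R2: [0, 0, 0, 0, 0]
R4 ← R4 + (1/5)·R2: [0, 0, 0, 0, 0]
Echelon form has 2 nonzero rows, so rank(B) = 2.
The column space has dimension equal to the rank: 2.

2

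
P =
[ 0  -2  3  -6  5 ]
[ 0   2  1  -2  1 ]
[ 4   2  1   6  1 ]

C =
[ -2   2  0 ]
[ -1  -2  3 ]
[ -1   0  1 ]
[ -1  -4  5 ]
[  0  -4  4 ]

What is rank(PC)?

2

First compute PC:
[[  5,   8, -13],
 [ -1,   0,   1],
 [-17, -24,  41]]
Now row reduce the product.
R2 ← R2 + (1/5)·R1: [0, 8/5, -8/5]
R3 ← R3 + (17/5)·R1: [0, 16/5, -16/5]
R3 ← R3 − (2)·R2: [0, 0, 0]
2 nonzero rows, so rank(PC) = 2.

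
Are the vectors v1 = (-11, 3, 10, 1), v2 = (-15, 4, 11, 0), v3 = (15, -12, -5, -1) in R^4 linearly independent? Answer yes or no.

Form the matrix with these vectors as rows and row reduce.
R2 ← R2 − (15/11)·R1: [0, -1/11, -29/11, -15/11]
R3 ← R3 + (15/11)·R1: [0, -87/11, 95/11, 4/11]
R3 ← R3 − (87)·R2: [0, 0, 238, 119]
3 nonzero rows, so the 3 vectors span a space of dimension 3.
Since 3 = 3, the vectors are linearly independent.

yes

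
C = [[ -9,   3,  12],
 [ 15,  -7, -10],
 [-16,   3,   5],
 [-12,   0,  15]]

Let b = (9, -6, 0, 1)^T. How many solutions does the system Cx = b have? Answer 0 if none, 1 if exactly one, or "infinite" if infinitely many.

Row reduce the augmented matrix [C | b].
R2 ← R2 + (5/3)·R1: [0, -2, 10, 9]
R3 ← R3 − (16/9)·R1: [0, -7/3, -49/3, -16]
R4 ← R4 − (4/3)·R1: [0, -4, -1, -11]
R3 ← R3 − (7/6)·R2: [0, 0, -28, -53/2]
R4 ← R4 − (2)·R2: [0, 0, -21, -29]
R4 ← R4 − (3/4)·R3: [0, 0, 0, -73/8]
The echelon form has 4 nonzero rows; the last pivot sits in the augmented column, so rank(C) = 3 but rank([C|b]) = 4.
Since the ranks differ, the system is inconsistent.
It has no solutions.

0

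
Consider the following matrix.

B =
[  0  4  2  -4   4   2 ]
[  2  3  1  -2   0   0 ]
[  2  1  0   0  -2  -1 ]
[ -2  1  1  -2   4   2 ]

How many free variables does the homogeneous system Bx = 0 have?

Row reduce to echelon form.
Swap R1 ↔ R2
R3 ← R3 − R1: [0, -2, -1, 2, -2, -1]
R4 ← R4 + R1: [0, 4, 2, -4, 4, 2]
R3 ← R3 + (1/2)·R2: [0, 0, 0, 0, 0, 0]
R4 ← R4 − R2: [0, 0, 0, 0, 0, 0]
2 nonzero rows, so rank(B) = 2.
B has 6 columns; by rank–nullity, nullity = 6 − 2 = 4.

4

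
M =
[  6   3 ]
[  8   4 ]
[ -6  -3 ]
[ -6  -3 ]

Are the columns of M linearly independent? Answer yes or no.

no

Row reduce M to echelon form.
R2 ← R2 − (4/3)·R1: [0, 0]
R3 ← R3 + R1: [0, 0]
R4 ← R4 + R1: [0, 0]
1 pivot among 2 columns.
Only 1 < 2 pivot columns, so the columns are linearly dependent.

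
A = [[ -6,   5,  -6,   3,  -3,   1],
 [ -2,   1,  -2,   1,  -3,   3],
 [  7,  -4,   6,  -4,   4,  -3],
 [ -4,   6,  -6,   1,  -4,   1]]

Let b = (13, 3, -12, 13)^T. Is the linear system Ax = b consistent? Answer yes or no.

Row reduce the augmented matrix [A | b].
R2 ← R2 − (1/3)·R1: [0, -2/3, 0, 0, -2, 8/3, -4/3]
R3 ← R3 + (7/6)·R1: [0, 11/6, -1, -1/2, 1/2, -11/6, 19/6]
R4 ← R4 − (2/3)·R1: [0, 8/3, -2, -1, -2, 1/3, 13/3]
R3 ← R3 + (11/4)·R2: [0, 0, -1, -1/2, -5, 11/2, -1/2]
R4 ← R4 + (4)·R2: [0, 0, -2, -1, -10, 11, -1]
R4 ← R4 − (2)·R3: [0, 0, 0, 0, 0, 0, 0]
The echelon form has 3 nonzero rows, and every pivot lies in the first 6 columns, so rank(A) = rank([A|b]) = 3.
The system is consistent.

yes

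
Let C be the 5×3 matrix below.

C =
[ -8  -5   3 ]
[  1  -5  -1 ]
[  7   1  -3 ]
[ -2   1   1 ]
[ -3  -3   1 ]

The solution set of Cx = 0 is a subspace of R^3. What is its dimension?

Row reduce to echelon form.
R2 ← R2 + (1/8)·R1: [0, -45/8, -5/8]
R3 ← R3 + (7/8)·R1: [0, -27/8, -3/8]
R4 ← R4 − (1/4)·R1: [0, 9/4, 1/4]
R5 ← R5 − (3/8)·R1: [0, -9/8, -1/8]
R3 ← R3 − (3/5)·R2: [0, 0, 0]
R4 ← R4 + (2/5)·R2: [0, 0, 0]
R5 ← R5 − (1/5)·R2: [0, 0, 0]
2 nonzero rows, so rank(C) = 2.
C has 3 columns; by rank–nullity, nullity = 3 − 2 = 1.

1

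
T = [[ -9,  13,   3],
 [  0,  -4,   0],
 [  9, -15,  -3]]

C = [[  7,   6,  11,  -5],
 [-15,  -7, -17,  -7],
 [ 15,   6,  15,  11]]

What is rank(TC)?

First compute TC:
[[-213, -127, -275, -13],
 [ 60,  28,  68,  28],
 [243, 141, 309,  27]]
Now row reduce the product.
R2 ← R2 + (20/71)·R1: [0, -552/71, -672/71, 1728/71]
R3 ← R3 + (81/71)·R1: [0, -276/71, -336/71, 864/71]
R3 ← R3 − (1/2)·R2: [0, 0, 0, 0]
2 nonzero rows, so rank(TC) = 2.

2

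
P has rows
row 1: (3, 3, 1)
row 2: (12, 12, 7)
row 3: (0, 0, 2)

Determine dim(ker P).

1

Row reduce to echelon form.
R2 ← R2 − (4)·R1: [0, 0, 3]
R3 ← R3 − (2/3)·R2: [0, 0, 0]
2 nonzero rows, so rank(P) = 2.
P has 3 columns; by rank–nullity, nullity = 3 − 2 = 1.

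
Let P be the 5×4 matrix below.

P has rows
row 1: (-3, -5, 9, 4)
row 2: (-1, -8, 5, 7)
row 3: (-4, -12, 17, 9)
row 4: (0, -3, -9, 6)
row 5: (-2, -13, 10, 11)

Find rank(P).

3

Row reduce to echelon form.
R2 ← R2 − (1/3)·R1: [0, -19/3, 2, 17/3]
R3 ← R3 − (4/3)·R1: [0, -16/3, 5, 11/3]
R5 ← R5 − (2/3)·R1: [0, -29/3, 4, 25/3]
R3 ← R3 − (16/19)·R2: [0, 0, 63/19, -21/19]
R4 ← R4 − (9/19)·R2: [0, 0, -189/19, 63/19]
R5 ← R5 − (29/19)·R2: [0, 0, 18/19, -6/19]
R4 ← R4 + (3)·R3: [0, 0, 0, 0]
R5 ← R5 − (2/7)·R3: [0, 0, 0, 0]
Echelon form has 3 nonzero rows, so rank(P) = 3.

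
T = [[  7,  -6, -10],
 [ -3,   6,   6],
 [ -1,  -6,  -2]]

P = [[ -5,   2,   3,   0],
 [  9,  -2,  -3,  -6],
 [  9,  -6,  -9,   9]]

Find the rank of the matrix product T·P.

First compute TP:
[[-179,  86, 129, -54],
 [123, -54, -81,  18],
 [-67,  22,  33,  18]]
Now row reduce the product.
R2 ← R2 + (123/179)·R1: [0, 912/179, 1368/179, -3420/179]
R3 ← R3 − (67/179)·R1: [0, -1824/179, -2736/179, 6840/179]
R3 ← R3 + (2)·R2: [0, 0, 0, 0]
2 nonzero rows, so rank(TP) = 2.

2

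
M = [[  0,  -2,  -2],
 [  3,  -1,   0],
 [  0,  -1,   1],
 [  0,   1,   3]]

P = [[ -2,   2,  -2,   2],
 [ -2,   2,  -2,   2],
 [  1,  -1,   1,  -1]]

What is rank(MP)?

First compute MP:
[[  2,  -2,   2,  -2],
 [ -4,   4,  -4,   4],
 [  3,  -3,   3,  -3],
 [  1,  -1,   1,  -1]]
Now row reduce the product.
R2 ← R2 + (2)·R1: [0, 0, 0, 0]
R3 ← R3 − (3/2)·R1: [0, 0, 0, 0]
R4 ← R4 − (1/2)·R1: [0, 0, 0, 0]
1 nonzero row, so rank(MP) = 1.

1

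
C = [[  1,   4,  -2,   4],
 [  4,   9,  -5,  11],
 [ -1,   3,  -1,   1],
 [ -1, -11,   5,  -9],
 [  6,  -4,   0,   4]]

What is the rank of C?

2

Row reduce to echelon form.
R2 ← R2 − (4)·R1: [0, -7, 3, -5]
R3 ← R3 + R1: [0, 7, -3, 5]
R4 ← R4 + R1: [0, -7, 3, -5]
R5 ← R5 − (6)·R1: [0, -28, 12, -20]
R3 ← R3 + R2: [0, 0, 0, 0]
R4 ← R4 − R2: [0, 0, 0, 0]
R5 ← R5 − (4)·R2: [0, 0, 0, 0]
Echelon form has 2 nonzero rows, so rank(C) = 2.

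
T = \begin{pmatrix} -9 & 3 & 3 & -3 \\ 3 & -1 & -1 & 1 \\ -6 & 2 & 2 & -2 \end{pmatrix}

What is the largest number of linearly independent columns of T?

Row reduce to echelon form.
R2 ← R2 + (1/3)·R1: [0, 0, 0, 0]
R3 ← R3 − (2/3)·R1: [0, 0, 0, 0]
Echelon form has 1 nonzero row, so rank(T) = 1.
The rank gives the maximum number of linearly independent columns: 1.

1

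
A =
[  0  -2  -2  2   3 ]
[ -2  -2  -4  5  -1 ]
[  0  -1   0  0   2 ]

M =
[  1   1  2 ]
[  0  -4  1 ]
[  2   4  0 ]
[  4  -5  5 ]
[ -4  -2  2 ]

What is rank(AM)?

First compute AM:
[[ -8, -16,  14],
 [ 14, -33,  17],
 [ -8,   0,   3]]
Now row reduce the product.
R2 ← R2 + (7/4)·R1: [0, -61, 83/2]
R3 ← R3 − R1: [0, 16, -11]
R3 ← R3 + (16/61)·R2: [0, 0, -7/61]
3 nonzero rows, so rank(AM) = 3.

3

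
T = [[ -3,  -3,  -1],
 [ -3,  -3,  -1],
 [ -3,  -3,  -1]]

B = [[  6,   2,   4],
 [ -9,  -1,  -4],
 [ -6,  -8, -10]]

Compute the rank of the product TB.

1

First compute TB:
[[ 15,   5,  10],
 [ 15,   5,  10],
 [ 15,   5,  10]]
Now row reduce the product.
R2 ← R2 − R1: [0, 0, 0]
R3 ← R3 − R1: [0, 0, 0]
1 nonzero row, so rank(TB) = 1.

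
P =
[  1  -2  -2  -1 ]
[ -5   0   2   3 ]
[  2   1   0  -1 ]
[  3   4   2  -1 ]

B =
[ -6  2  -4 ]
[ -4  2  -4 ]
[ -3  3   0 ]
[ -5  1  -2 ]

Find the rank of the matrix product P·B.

First compute PB:
[[ 13,  -9,   6],
 [  9,  -1,  14],
 [-11,   5, -10],
 [-35,  19, -26]]
Now row reduce the product.
R2 ← R2 − (9/13)·R1: [0, 68/13, 128/13]
R3 ← R3 + (11/13)·R1: [0, -34/13, -64/13]
R4 ← R4 + (35/13)·R1: [0, -68/13, -128/13]
R3 ← R3 + (1/2)·R2: [0, 0, 0]
R4 ← R4 + R2: [0, 0, 0]
2 nonzero rows, so rank(PB) = 2.

2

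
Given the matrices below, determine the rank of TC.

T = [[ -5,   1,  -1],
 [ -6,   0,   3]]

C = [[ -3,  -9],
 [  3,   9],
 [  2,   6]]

First compute TC:
[[ 16,  48],
 [ 24,  72]]
Now row reduce the product.
R2 ← R2 − (3/2)·R1: [0, 0]
1 nonzero row, so rank(TC) = 1.

1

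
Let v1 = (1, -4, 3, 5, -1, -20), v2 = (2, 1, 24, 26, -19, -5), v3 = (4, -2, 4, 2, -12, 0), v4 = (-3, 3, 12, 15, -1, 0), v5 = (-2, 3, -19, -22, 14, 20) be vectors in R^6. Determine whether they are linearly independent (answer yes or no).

no

Form the matrix with these vectors as rows and row reduce.
R2 ← R2 − (2)·R1: [0, 9, 18, 16, -17, 35]
R3 ← R3 − (4)·R1: [0, 14, -8, -18, -8, 80]
R4 ← R4 + (3)·R1: [0, -9, 21, 30, -4, -60]
R5 ← R5 + (2)·R1: [0, -5, -13, -12, 12, -20]
R3 ← R3 − (14/9)·R2: [0, 0, -36, -386/9, 166/9, 230/9]
R4 ← R4 + R2: [0, 0, 39, 46, -21, -25]
R5 ← R5 + (5/9)·R2: [0, 0, -3, -28/9, 23/9, -5/9]
R4 ← R4 + (13/12)·R3: [0, 0, 0, -25/54, -55/54, 145/54]
R5 ← R5 − (1/12)·R3: [0, 0, 0, 25/54, 55/54, -145/54]
R5 ← R5 + R4: [0, 0, 0, 0, 0, 0]
4 nonzero rows, so the 5 vectors span a space of dimension 4.
Since 4 < 5, the vectors are linearly dependent.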